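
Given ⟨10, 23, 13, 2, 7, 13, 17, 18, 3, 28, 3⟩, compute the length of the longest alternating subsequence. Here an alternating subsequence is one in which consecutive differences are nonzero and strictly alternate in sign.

Track the best alternating length ending on an up-step vs a down-step at each position: up/down = 1/1, 2/1, 2/3, 1/3, 4/3, 4/3, 4/3, 4/3, 4/5, 6/1, 4/7.
The maximum over both is 7; one such subsequence is 10, 23, 2, 7, 3, 28, 3.

7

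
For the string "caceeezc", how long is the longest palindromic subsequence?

One longest palindromic subsequence is ceeec (positions 1,4,5,6,8); it reads the same forward and backward, and the interval DP gives dp[1][8] = 5.

5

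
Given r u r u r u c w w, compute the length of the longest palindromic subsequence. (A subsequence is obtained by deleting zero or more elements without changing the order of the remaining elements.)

Using dp[i][j] = 2 + dp[i+1][j−1] if the ends match, else max(dp[i+1][j], dp[i][j−1]):
dp[1][9] = 5. A witness is ururu at positions 2,3,4,5,6.

5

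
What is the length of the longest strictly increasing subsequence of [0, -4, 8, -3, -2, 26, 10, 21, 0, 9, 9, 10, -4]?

6

Let dp[i] be the longest increasing subsequence ending at position i. Then dp = [1, 1, 2, 2, 3, 4, 4, 5, 4, 5, 5, 6, 1].
The maximum is 6; one witness is -4, -3, -2, 0, 9, 10 at positions 2,4,5,9,10,12.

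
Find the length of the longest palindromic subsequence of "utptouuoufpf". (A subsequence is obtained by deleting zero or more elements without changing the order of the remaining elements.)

6

One longest palindromic subsequence is pouuop (positions 3,5,6,7,8,11); it reads the same forward and backward, and the interval DP gives dp[1][12] = 6.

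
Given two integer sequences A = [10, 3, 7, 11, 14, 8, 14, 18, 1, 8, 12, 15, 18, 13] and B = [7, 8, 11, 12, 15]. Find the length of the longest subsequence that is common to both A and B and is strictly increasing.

A longest common strictly increasing subsequence is 7, 8, 12, 15 (length 4); it appears in order in both A and B, and no longer such subsequence exists.

4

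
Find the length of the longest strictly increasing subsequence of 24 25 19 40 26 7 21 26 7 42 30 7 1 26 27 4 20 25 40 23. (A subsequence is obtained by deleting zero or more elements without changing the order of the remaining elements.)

Let dp[i] be the longest increasing subsequence ending at position i. Then dp = [1, 2, 1, 3, 3, 1, 2, 3, 1, 4, 4, 1, 1, 3, 4, 2, 3, 4, 5, 4].
The maximum is 5; one witness is 24, 25, 26, 30, 40 at positions 1,2,5,11,19.

5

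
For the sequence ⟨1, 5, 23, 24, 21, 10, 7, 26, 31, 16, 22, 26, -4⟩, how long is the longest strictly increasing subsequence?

6

Scanning left to right, the best length ending at each element is: 1→1, 5→2, 23→3, 24→4, 21→3, 10→3, 7→3, 26→5, 31→6, 16→4, 22→5, 26→6, -4→1.
So the longest increasing subsequence has length 6, e.g. 1, 5, 23, 24, 26, 31.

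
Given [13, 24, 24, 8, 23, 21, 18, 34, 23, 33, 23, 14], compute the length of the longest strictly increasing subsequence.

4

Scanning left to right, the best length ending at each element is: 13→1, 24→2, 24→2, 8→1, 23→2, 21→2, 18→2, 34→3, 23→3, 33→4, 23→3, 14→2.
So the longest increasing subsequence has length 4, e.g. 13, 21, 23, 33.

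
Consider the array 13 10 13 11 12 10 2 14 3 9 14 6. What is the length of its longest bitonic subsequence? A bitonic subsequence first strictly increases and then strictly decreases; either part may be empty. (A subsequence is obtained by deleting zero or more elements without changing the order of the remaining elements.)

6

One longest bitonic subsequence is 10, 13, 12, 10, 9, 6 (positions 2,3,5,6,10,12): it rises to 13 then falls. Length 6 is optimal.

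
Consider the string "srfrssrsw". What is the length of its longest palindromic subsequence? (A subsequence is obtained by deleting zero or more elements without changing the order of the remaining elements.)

6

One longest palindromic subsequence is srssrs (positions 1,2,5,6,7,8); it reads the same forward and backward, and the interval DP gives dp[1][9] = 6.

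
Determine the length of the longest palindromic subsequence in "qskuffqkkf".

One longest palindromic subsequence is fkkf (positions 5,8,9,10); it reads the same forward and backward, and the interval DP gives dp[1][10] = 4.

4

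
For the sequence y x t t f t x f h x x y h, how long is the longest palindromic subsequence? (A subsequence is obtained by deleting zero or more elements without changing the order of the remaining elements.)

7

One longest palindromic subsequence is yxxhxxy (positions 1,2,7,9,10,11,12); it reads the same forward and backward, and the interval DP gives dp[1][13] = 7.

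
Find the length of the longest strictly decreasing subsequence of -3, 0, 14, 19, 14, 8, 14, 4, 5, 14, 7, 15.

4

Scanning left to right, the best length ending at each element is: -3→1, 0→1, 14→1, 19→1, 14→2, 8→3, 14→2, 4→4, 5→4, 14→2, 7→4, 15→2.
So the longest decreasing subsequence has length 4, e.g. 19, 14, 8, 4.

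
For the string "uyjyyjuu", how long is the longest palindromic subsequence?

One longest palindromic subsequence is ujyyju (positions 1,3,4,5,6,8); it reads the same forward and backward, and the interval DP gives dp[1][8] = 6.

6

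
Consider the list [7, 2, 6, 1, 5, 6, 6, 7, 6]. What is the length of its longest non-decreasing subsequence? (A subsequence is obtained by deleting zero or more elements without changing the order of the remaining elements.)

5

Let dp[i] be the longest non-decreasing subsequence ending at position i. Then dp = [1, 1, 2, 1, 2, 3, 4, 5, 5].
The maximum is 5; one witness is 2, 6, 6, 6, 7 at positions 2,3,6,7,8.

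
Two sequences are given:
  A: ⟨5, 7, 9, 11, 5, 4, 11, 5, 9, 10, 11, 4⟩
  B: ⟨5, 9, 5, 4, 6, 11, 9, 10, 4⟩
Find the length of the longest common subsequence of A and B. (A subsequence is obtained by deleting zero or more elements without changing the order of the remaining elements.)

8

A longest common subsequence is 5, 9, 5, 4, 11, 9, 10, 4 (length 8); the LCS DP confirms no longer common subsequence exists.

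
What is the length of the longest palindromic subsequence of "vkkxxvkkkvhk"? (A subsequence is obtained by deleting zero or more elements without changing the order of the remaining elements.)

One longest palindromic subsequence is vkkxxkkv (positions 1,2,3,4,5,8,9,10); it reads the same forward and backward, and the interval DP gives dp[1][12] = 8.

8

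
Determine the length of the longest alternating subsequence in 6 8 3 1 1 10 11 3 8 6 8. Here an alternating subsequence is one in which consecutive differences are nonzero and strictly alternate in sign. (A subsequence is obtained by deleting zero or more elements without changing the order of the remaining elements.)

A longest alternating subsequence is 6, 8, 3, 10, 3, 8, 6, 8 (positions 1,2,3,6,8,9,10,11); its 7 consecutive differences strictly alternate in sign, and length 8 is optimal.

8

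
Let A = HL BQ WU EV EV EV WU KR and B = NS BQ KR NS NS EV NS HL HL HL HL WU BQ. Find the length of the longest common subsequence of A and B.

Backtracking the LCS table gives one alignment: BQ (A2,B2) → EV (A4,B6) → WU (A7,B12).
So the longest common subsequence has length 3.

3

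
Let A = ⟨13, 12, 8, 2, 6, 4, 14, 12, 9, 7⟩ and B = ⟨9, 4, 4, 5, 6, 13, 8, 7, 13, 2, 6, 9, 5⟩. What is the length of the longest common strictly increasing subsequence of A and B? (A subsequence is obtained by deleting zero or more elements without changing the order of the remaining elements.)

3

A longest common strictly increasing subsequence is 2, 6, 9 (length 3); it appears in order in both A and B, and no longer such subsequence exists.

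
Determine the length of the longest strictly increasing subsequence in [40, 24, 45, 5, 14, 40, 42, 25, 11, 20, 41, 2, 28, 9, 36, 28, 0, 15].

One longest increasing subsequence is 5, 14, 25, 28, 36 (positions 4,5,8,13,15), of length 5; no longer one exists.

5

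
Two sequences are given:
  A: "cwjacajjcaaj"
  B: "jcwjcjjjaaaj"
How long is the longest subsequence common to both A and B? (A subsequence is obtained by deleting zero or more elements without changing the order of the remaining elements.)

9

A longest common subsequence is cwjcjjaaj (length 9); the LCS DP confirms no longer common subsequence exists.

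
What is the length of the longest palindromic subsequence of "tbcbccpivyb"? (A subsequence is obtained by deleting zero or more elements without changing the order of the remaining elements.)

5

Using dp[i][j] = 2 + dp[i+1][j−1] if the ends match, else max(dp[i+1][j], dp[i][j−1]):
dp[1][11] = 5. A witness is bcccb at positions 2,3,5,6,11.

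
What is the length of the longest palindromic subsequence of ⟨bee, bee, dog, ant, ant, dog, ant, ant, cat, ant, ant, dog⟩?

8

Using dp[i][j] = 2 + dp[i+1][j−1] if the ends match, else max(dp[i+1][j], dp[i][j−1]):
dp[1][12] = 8. A witness is dog ant ant ant ant ant ant dog at positions 3,4,5,7,8,10,11,12.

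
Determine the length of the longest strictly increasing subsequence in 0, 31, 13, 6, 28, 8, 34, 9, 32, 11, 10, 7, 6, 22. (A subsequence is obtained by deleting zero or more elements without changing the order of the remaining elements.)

One longest increasing subsequence is 0, 6, 8, 9, 11, 22 (positions 1,4,6,8,10,14), of length 6; no longer one exists.

6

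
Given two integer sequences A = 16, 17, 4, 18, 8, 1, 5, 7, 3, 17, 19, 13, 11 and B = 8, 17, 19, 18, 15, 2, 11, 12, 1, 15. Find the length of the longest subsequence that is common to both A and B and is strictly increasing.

3

For each value that appears in both, track the longest common increasing run ending there.
The best achievable length is 3; one witness is 8, 17, 19 (A-positions 5,10,11, B-positions 1,2,3).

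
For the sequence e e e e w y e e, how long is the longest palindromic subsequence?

One longest palindromic subsequence is eeeeee (positions 1,2,3,4,7,8); it reads the same forward and backward, and the interval DP gives dp[1][8] = 6.

6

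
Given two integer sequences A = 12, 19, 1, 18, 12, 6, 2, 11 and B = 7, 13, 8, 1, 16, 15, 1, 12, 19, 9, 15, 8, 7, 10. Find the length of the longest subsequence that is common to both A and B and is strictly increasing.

2

A longest common strictly increasing subsequence is 1, 12 (length 2); it appears in order in both A and B, and no longer such subsequence exists.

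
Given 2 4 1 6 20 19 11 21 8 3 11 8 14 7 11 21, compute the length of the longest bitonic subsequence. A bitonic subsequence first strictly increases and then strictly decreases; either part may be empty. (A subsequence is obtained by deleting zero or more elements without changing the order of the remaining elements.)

8

Let inc[i] be the LIS ending at i and dec[i] the longest strictly decreasing subsequence starting at i. inc = [1, 2, 1, 3, 4, 4, 4, 5, 4, 2, 5, 4, 6, 4, 5, 7], dec = [2, 2, 1, 2, 5, 4, 3, 4, 2, 1, 3, 2, 2, 1, 1, 1].
max_i inc[i]+dec[i]−1 = 8, with one witness 2, 4, 6, 20, 19, 11, 8, 7.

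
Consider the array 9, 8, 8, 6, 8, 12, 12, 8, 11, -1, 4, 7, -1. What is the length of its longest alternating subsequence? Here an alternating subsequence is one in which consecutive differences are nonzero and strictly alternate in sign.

8

Track the best alternating length ending on an up-step vs a down-step at each position: up/down = 1/1, 1/2, 1/2, 1/2, 3/2, 3/1, 3/1, 3/4, 5/4, 1/6, 7/6, 7/6, 1/8.
The maximum over both is 8; one such subsequence is 9, 8, 12, 8, 11, -1, 4, -1.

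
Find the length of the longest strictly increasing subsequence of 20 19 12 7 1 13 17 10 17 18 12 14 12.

Let dp[i] be the longest increasing subsequence ending at position i. Then dp = [1, 1, 1, 1, 1, 2, 3, 2, 3, 4, 3, 4, 3].
The maximum is 4; one witness is 12, 13, 17, 18 at positions 3,6,7,10.

4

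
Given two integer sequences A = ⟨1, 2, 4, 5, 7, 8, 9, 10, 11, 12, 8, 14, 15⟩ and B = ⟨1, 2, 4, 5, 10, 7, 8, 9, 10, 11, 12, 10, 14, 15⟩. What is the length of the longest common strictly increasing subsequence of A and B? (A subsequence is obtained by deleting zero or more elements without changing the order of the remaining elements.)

For each value that appears in both, track the longest common increasing run ending there.
The best achievable length is 12; one witness is 1, 2, 4, 5, 7, 8, 9, 10, 11, 12, 14, 15 (A-positions 1,2,3,4,5,6,7,8,9,10,12,13, B-positions 1,2,3,4,6,7,8,9,10,11,13,14).

12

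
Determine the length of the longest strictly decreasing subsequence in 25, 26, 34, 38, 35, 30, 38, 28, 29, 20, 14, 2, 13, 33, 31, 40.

Let dp[i] be the longest decreasing subsequence ending at position i. Then dp = [1, 1, 1, 1, 2, 3, 1, 4, 4, 5, 6, 7, 7, 3, 4, 1].
The maximum is 7; one witness is 38, 35, 30, 28, 20, 14, 2 at positions 4,5,6,8,10,11,12.

7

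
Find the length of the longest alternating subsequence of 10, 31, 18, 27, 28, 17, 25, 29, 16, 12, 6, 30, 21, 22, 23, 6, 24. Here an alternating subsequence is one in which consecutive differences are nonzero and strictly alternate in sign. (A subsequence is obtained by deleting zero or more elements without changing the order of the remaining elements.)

12

A longest alternating subsequence is 10, 31, 18, 27, 17, 25, 16, 30, 21, 22, 6, 24 (positions 1,2,3,4,6,7,9,12,13,14,16,17); its 11 consecutive differences strictly alternate in sign, and length 12 is optimal.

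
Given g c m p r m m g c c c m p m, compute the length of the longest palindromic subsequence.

Using dp[i][j] = 2 + dp[i+1][j−1] if the ends match, else max(dp[i+1][j], dp[i][j−1]):
dp[1][14] = 9. A witness is mpmcccmpm at positions 3,4,6,9,10,11,12,13,14.

9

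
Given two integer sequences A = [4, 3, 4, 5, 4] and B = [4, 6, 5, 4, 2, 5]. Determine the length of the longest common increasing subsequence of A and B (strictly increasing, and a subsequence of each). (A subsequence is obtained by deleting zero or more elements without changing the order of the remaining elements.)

2

For each value that appears in both, track the longest common increasing run ending there.
The best achievable length is 2; one witness is 4, 5 (A-positions 1,4, B-positions 1,3).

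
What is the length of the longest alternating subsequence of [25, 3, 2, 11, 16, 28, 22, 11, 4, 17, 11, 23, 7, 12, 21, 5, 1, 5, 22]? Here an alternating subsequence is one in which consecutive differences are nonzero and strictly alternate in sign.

11

Track the best alternating length ending on an up-step vs a down-step at each position: up/down = 1/1, 1/2, 1/2, 3/2, 3/2, 3/1, 3/4, 3/4, 3/4, 5/4, 5/6, 7/4, 5/8, 9/8, 9/8, 5/10, 1/10, 11/10, 11/8.
The maximum over both is 11; one such subsequence is 25, 3, 16, 11, 17, 11, 23, 7, 12, 1, 5.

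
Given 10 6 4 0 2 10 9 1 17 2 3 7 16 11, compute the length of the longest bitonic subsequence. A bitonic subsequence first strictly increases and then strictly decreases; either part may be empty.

7

Let inc[i] be the LIS ending at i and dec[i] the longest strictly decreasing subsequence starting at i. inc = [1, 1, 1, 1, 2, 3, 3, 2, 4, 3, 4, 5, 6, 6], dec = [5, 4, 3, 1, 2, 3, 2, 1, 3, 1, 1, 1, 2, 1].
max_i inc[i]+dec[i]−1 = 7, with one witness 0, 1, 2, 3, 7, 16, 11.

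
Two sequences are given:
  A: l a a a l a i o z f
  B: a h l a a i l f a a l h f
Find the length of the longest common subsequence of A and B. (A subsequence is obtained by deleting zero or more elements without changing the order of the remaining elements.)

Backtracking the LCS table gives one alignment: l (A1,B3) → a (A2,B5) → a (A3,B9) → a (A4,B10) → l (A5,B11) → f (A10,B13).
So the longest common subsequence has length 6.

6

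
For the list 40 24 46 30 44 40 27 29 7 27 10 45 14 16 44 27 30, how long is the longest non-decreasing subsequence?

One longest non-decreasing subsequence is 7, 10, 14, 16, 27, 30 (positions 9,11,13,14,16,17), of length 6; no longer one exists.

6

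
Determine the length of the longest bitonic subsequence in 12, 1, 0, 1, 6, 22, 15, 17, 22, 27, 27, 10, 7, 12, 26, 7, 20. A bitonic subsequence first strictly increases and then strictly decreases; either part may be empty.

9

Let inc[i] be the LIS ending at i and dec[i] the longest strictly decreasing subsequence starting at i. inc = [1, 1, 1, 2, 3, 4, 4, 5, 6, 7, 7, 4, 4, 5, 7, 4, 6], dec = [3, 2, 1, 1, 1, 4, 3, 3, 3, 3, 3, 2, 1, 2, 2, 1, 1].
max_i inc[i]+dec[i]−1 = 9, with one witness 0, 1, 6, 15, 17, 22, 27, 26, 20.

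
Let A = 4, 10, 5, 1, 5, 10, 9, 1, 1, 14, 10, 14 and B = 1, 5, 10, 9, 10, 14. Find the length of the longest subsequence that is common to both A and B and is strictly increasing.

A longest common strictly increasing subsequence is 1, 5, 9, 10, 14 (length 5); it appears in order in both A and B, and no longer such subsequence exists.

5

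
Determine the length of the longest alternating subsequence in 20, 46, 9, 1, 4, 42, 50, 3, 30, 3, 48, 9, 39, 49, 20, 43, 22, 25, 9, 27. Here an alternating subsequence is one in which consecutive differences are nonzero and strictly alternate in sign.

A longest alternating subsequence is 20, 46, 1, 4, 3, 30, 3, 48, 9, 39, 20, 43, 22, 25, 9, 27 (positions 1,2,4,5,8,9,10,11,12,13,15,16,17,18,19,20); its 15 consecutive differences strictly alternate in sign, and length 16 is optimal.

16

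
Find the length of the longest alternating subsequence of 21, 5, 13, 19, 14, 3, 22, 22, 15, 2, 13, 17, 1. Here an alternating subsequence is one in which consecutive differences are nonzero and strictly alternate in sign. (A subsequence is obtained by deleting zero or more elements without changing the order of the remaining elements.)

8

Track the best alternating length ending on an up-step vs a down-step at each position: up/down = 1/1, 1/2, 3/2, 3/2, 3/4, 1/4, 5/1, 5/1, 5/6, 1/6, 7/6, 7/6, 1/8.
The maximum over both is 8; one such subsequence is 21, 5, 19, 14, 22, 2, 13, 1.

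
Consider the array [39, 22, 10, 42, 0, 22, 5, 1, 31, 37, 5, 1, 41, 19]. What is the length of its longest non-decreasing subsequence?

Scanning left to right, the best length ending at each element is: 39→1, 22→1, 10→1, 42→2, 0→1, 22→2, 5→2, 1→2, 31→3, 37→4, 5→3, 1→3, 41→5, 19→4.
So the longest non-decreasing subsequence has length 5, e.g. 22, 22, 31, 37, 41.

5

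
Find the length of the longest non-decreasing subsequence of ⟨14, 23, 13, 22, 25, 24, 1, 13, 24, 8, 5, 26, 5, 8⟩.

One longest non-decreasing subsequence is 14, 23, 24, 24, 26 (positions 1,2,6,9,12), of length 5; no longer one exists.

5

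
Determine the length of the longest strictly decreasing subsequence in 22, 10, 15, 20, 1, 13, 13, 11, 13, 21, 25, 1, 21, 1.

Scanning left to right, the best length ending at each element is: 22→1, 10→2, 15→2, 20→2, 1→3, 13→3, 13→3, 11→4, 13→3, 21→2, 25→1, 1→5, 21→2, 1→5.
So the longest decreasing subsequence has length 5, e.g. 22, 15, 13, 11, 1.

5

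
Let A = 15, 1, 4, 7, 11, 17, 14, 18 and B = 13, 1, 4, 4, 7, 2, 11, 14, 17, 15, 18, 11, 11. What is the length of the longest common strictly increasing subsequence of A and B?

6

A longest common strictly increasing subsequence is 1, 4, 7, 11, 14, 18 (length 6); it appears in order in both A and B, and no longer such subsequence exists.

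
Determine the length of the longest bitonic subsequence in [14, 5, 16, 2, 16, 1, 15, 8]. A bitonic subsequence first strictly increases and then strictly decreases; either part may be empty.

4

Let inc[i] be the LIS ending at i and dec[i] the longest strictly decreasing subsequence starting at i. inc = [1, 1, 2, 1, 2, 1, 2, 2], dec = [4, 3, 3, 2, 3, 1, 2, 1].
max_i inc[i]+dec[i]−1 = 4, with one witness 14, 5, 2, 1.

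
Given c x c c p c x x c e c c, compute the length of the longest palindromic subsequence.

Using dp[i][j] = 2 + dp[i+1][j−1] if the ends match, else max(dp[i+1][j], dp[i][j−1]):
dp[1][12] = 8. A witness is cccxxccc at positions 1,3,6,7,8,9,11,12.

8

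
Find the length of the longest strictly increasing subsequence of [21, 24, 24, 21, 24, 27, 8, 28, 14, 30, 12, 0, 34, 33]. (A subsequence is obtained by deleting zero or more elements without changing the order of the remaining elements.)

Let dp[i] be the longest increasing subsequence ending at position i. Then dp = [1, 2, 2, 1, 2, 3, 1, 4, 2, 5, 2, 1, 6, 6].
The maximum is 6; one witness is 21, 24, 27, 28, 30, 34 at positions 1,2,6,8,10,13.

6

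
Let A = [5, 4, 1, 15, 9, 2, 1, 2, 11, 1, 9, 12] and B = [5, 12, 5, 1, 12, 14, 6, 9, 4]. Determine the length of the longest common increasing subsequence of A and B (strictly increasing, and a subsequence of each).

For each value that appears in both, track the longest common increasing run ending there.
The best achievable length is 2; one witness is 5, 12 (A-positions 1,12, B-positions 1,2).

2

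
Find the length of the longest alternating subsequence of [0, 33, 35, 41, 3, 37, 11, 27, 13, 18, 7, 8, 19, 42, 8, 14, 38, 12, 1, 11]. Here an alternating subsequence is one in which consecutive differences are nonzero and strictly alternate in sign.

A longest alternating subsequence is 0, 33, 3, 37, 11, 27, 13, 18, 7, 19, 8, 14, 1, 11 (positions 1,2,5,6,7,8,9,10,11,13,15,16,19,20); its 13 consecutive differences strictly alternate in sign, and length 14 is optimal.

14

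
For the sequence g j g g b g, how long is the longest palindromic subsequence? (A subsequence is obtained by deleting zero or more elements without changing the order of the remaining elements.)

Using dp[i][j] = 2 + dp[i+1][j−1] if the ends match, else max(dp[i+1][j], dp[i][j−1]):
dp[1][6] = 4. A witness is gggg at positions 1,3,4,6.

4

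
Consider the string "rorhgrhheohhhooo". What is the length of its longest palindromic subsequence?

9

Using dp[i][j] = 2 + dp[i+1][j−1] if the ends match, else max(dp[i+1][j], dp[i][j−1]):
dp[1][16] = 9. A witness is ohhhohhho at positions 2,4,7,8,10,11,12,13,16.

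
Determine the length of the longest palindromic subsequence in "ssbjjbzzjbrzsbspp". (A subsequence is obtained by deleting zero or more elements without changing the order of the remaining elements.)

10

Using dp[i][j] = 2 + dp[i+1][j−1] if the ends match, else max(dp[i+1][j], dp[i][j−1]):
dp[1][17] = 10. A witness is ssbjzzjbss at positions 1,2,3,4,7,8,9,10,13,15.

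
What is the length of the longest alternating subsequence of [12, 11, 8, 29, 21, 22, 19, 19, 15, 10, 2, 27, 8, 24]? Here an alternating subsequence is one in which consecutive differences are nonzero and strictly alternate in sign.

Track the best alternating length ending on an up-step vs a down-step at each position: up/down = 1/1, 1/2, 1/2, 3/1, 3/4, 5/4, 3/6, 3/6, 3/6, 3/6, 1/6, 7/4, 7/8, 9/8.
The maximum over both is 9; one such subsequence is 12, 11, 29, 21, 22, 19, 27, 8, 24.

9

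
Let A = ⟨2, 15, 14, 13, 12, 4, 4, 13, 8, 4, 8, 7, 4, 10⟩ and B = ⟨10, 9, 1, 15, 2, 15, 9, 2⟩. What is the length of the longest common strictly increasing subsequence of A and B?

2

A longest common strictly increasing subsequence is 2, 15 (length 2); it appears in order in both A and B, and no longer such subsequence exists.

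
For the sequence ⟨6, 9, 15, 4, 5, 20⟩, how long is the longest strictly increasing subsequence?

4

One longest increasing subsequence is 6, 9, 15, 20 (positions 1,2,3,6), of length 4; no longer one exists.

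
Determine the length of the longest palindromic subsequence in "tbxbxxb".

5

One longest palindromic subsequence is bxxxb (positions 2,3,5,6,7); it reads the same forward and backward, and the interval DP gives dp[1][7] = 5.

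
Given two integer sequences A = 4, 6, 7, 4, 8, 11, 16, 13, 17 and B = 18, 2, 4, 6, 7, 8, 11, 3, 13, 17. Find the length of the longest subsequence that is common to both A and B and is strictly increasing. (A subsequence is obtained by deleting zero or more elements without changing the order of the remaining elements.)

A longest common strictly increasing subsequence is 4, 6, 7, 8, 11, 13, 17 (length 7); it appears in order in both A and B, and no longer such subsequence exists.

7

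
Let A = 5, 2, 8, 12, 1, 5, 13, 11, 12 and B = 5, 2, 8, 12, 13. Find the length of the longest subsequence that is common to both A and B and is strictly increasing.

For each value that appears in both, track the longest common increasing run ending there.
The best achievable length is 4; one witness is 5, 8, 12, 13 (A-positions 1,3,4,7, B-positions 1,3,4,5).

4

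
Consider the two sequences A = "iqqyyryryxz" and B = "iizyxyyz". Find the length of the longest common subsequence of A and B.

5

Backtracking the LCS table gives one alignment: i (A1,B2) → y (A4,B4) → y (A7,B6) → y (A9,B7) → z (A11,B8).
So the longest common subsequence has length 5.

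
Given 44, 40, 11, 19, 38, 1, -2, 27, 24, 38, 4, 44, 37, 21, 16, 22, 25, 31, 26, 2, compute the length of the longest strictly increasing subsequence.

6

Scanning left to right, the best length ending at each element is: 44→1, 40→1, 11→1, 19→2, 38→3, 1→1, -2→1, 27→3, 24→3, 38→4, 4→2, 44→5, 37→4, 21→3, 16→3, 22→4, 25→5, 31→6, 26→6, 2→2.
So the longest increasing subsequence has length 6, e.g. 11, 19, 21, 22, 25, 31.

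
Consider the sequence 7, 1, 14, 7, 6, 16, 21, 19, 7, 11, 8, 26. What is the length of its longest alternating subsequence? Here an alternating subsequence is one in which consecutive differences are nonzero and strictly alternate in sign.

9

A longest alternating subsequence is 7, 1, 14, 7, 16, 7, 11, 8, 26 (positions 1,2,3,4,6,9,10,11,12); its 8 consecutive differences strictly alternate in sign, and length 9 is optimal.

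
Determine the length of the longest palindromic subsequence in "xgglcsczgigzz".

7

Using dp[i][j] = 2 + dp[i+1][j−1] if the ends match, else max(dp[i+1][j], dp[i][j−1]):
dp[1][13] = 7. A witness is ggcscgg at positions 2,3,5,6,7,9,11.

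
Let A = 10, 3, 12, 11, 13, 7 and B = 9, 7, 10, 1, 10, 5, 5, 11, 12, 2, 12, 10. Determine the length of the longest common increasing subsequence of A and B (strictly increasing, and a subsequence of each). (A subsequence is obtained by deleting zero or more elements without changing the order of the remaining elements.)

2

For each value that appears in both, track the longest common increasing run ending there.
The best achievable length is 2; one witness is 10, 11 (A-positions 1,4, B-positions 3,8).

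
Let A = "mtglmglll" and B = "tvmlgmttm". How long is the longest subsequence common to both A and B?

A longest common subsequence is mtm (length 3); the LCS DP confirms no longer common subsequence exists.

3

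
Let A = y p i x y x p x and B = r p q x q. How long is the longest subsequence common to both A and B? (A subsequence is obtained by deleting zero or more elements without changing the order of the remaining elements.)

Backtracking the LCS table gives one alignment: p (A2,B2) → x (A4,B4).
So the longest common subsequence has length 2.

2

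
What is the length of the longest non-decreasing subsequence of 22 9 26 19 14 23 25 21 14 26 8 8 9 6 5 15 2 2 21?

5

Scanning left to right, the best length ending at each element is: 22→1, 9→1, 26→2, 19→2, 14→2, 23→3, 25→4, 21→3, 14→3, 26→5, 8→1, 8→2, 9→3, 6→1, 5→1, 15→4, 2→1, 2→2, 21→5.
So the longest non-decreasing subsequence has length 5, e.g. 9, 19, 23, 25, 26.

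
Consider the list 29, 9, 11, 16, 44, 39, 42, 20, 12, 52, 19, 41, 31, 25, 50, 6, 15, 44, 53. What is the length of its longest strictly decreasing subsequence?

6

One longest decreasing subsequence is 44, 42, 41, 31, 25, 6 (positions 5,7,12,13,14,16), of length 6; no longer one exists.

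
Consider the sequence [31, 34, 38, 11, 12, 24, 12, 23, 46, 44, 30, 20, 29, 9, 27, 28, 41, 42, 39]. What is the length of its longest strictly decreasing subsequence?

One longest decreasing subsequence is 31, 24, 23, 20, 9 (positions 1,6,8,12,14), of length 5; no longer one exists.

5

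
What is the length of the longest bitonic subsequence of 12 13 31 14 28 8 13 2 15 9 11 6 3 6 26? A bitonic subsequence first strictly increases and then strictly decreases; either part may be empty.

Let inc[i] be the LIS ending at i and dec[i] the longest strictly decreasing subsequence starting at i. inc = [1, 2, 3, 3, 4, 1, 2, 1, 4, 2, 3, 2, 2, 3, 5], dec = [4, 4, 6, 5, 5, 3, 4, 1, 4, 3, 3, 2, 1, 1, 1].
max_i inc[i]+dec[i]−1 = 8, with one witness 12, 13, 31, 28, 15, 11, 6, 3.

8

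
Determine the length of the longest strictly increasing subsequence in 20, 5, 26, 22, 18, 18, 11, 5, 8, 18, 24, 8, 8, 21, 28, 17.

Let dp[i] be the longest increasing subsequence ending at position i. Then dp = [1, 1, 2, 2, 2, 2, 2, 1, 2, 3, 4, 2, 2, 4, 5, 3].
The maximum is 5; one witness is 5, 11, 18, 24, 28 at positions 2,7,10,11,15.

5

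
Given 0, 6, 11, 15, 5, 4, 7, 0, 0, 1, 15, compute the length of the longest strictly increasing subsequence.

Let dp[i] be the longest increasing subsequence ending at position i. Then dp = [1, 2, 3, 4, 2, 2, 3, 1, 1, 2, 4].
The maximum is 4; one witness is 0, 6, 11, 15 at positions 1,2,3,4.

4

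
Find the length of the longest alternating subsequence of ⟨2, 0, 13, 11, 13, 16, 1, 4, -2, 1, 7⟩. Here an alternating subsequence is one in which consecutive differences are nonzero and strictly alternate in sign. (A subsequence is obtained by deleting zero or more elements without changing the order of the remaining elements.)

Track the best alternating length ending on an up-step vs a down-step at each position: up/down = 1/1, 1/2, 3/1, 3/4, 5/1, 5/1, 3/6, 7/6, 1/8, 9/8, 9/6.
The maximum over both is 9; one such subsequence is 2, 0, 13, 11, 13, 1, 4, -2, 1.

9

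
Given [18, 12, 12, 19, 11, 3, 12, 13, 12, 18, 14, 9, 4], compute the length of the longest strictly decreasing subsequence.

Scanning left to right, the best length ending at each element is: 18→1, 12→2, 12→2, 19→1, 11→3, 3→4, 12→2, 13→2, 12→3, 18→2, 14→3, 9→4, 4→5.
So the longest decreasing subsequence has length 5, e.g. 18, 12, 11, 9, 4.

5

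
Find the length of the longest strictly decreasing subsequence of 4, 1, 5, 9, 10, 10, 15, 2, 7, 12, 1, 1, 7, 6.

Scanning left to right, the best length ending at each element is: 4→1, 1→2, 5→1, 9→1, 10→1, 10→1, 15→1, 2→2, 7→2, 12→2, 1→3, 1→3, 7→3, 6→4.
So the longest decreasing subsequence has length 4, e.g. 15, 12, 7, 6.

4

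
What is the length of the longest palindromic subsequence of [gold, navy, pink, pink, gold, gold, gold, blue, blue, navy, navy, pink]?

5

One longest palindromic subsequence is pink gold gold gold pink (positions 3,5,6,7,12); it reads the same forward and backward, and the interval DP gives dp[1][12] = 5.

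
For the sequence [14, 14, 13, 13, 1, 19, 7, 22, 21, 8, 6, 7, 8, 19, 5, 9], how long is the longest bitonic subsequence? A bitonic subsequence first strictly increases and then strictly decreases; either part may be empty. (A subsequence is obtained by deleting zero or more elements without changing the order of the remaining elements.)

Let inc[i] be the LIS ending at i and dec[i] the longest strictly decreasing subsequence starting at i. inc = [1, 1, 1, 1, 1, 2, 2, 3, 3, 3, 2, 3, 4, 5, 2, 5], dec = [5, 5, 4, 4, 1, 4, 3, 5, 4, 3, 2, 2, 2, 2, 1, 1].
max_i inc[i]+dec[i]−1 = 7, with one witness 14, 19, 22, 21, 8, 7, 5.

7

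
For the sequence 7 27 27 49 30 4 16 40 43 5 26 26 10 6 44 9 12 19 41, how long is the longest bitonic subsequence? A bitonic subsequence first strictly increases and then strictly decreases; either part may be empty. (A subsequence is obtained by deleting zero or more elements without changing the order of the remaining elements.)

Let inc[i] be the LIS ending at i and dec[i] the longest strictly decreasing subsequence starting at i. inc = [1, 2, 2, 3, 3, 1, 2, 4, 5, 2, 3, 3, 3, 3, 6, 4, 5, 6, 7], dec = [2, 4, 4, 5, 4, 1, 3, 4, 4, 1, 3, 3, 2, 1, 2, 1, 1, 1, 1].
max_i inc[i]+dec[i]−1 = 8, with one witness 7, 27, 30, 40, 43, 26, 10, 9.

8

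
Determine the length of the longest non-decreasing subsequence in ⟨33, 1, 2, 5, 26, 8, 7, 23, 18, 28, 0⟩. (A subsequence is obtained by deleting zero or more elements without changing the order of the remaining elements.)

6

Let dp[i] be the longest non-decreasing subsequence ending at position i. Then dp = [1, 1, 2, 3, 4, 4, 4, 5, 5, 6, 1].
The maximum is 6; one witness is 1, 2, 5, 8, 23, 28 at positions 2,3,4,6,8,10.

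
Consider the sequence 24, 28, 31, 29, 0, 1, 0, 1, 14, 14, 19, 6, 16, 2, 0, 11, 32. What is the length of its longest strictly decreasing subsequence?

6

One longest decreasing subsequence is 31, 29, 14, 6, 2, 0 (positions 3,4,9,12,14,15), of length 6; no longer one exists.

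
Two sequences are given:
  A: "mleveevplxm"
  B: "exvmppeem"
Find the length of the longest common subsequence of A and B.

5

A longest common subsequence is eveem (length 5); the LCS DP confirms no longer common subsequence exists.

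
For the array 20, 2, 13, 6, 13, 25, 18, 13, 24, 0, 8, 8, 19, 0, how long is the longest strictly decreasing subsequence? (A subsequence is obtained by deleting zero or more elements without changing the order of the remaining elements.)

5

Let dp[i] be the longest decreasing subsequence ending at position i. Then dp = [1, 2, 2, 3, 2, 1, 2, 3, 2, 4, 4, 4, 3, 5].
The maximum is 5; one witness is 20, 18, 13, 8, 0 at positions 1,7,8,11,14.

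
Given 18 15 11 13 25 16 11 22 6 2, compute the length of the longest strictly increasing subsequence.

Scanning left to right, the best length ending at each element is: 18→1, 15→1, 11→1, 13→2, 25→3, 16→3, 11→1, 22→4, 6→1, 2→1.
So the longest increasing subsequence has length 4, e.g. 11, 13, 16, 22.

4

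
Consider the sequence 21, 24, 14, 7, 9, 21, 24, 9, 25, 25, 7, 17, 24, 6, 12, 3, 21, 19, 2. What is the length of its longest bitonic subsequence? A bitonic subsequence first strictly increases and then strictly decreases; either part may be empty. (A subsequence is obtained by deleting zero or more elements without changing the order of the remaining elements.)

9

Let inc[i] be the LIS ending at i and dec[i] the longest strictly decreasing subsequence starting at i. inc = [1, 2, 1, 1, 2, 3, 4, 2, 5, 5, 1, 3, 4, 1, 3, 1, 4, 4, 1], dec = [7, 7, 6, 4, 5, 6, 6, 5, 5, 5, 4, 4, 4, 3, 3, 2, 3, 2, 1].
max_i inc[i]+dec[i]−1 = 9, with one witness 7, 9, 21, 24, 9, 7, 6, 3, 2.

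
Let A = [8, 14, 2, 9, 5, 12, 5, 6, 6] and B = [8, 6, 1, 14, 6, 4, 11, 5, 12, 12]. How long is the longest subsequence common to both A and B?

Backtracking the LCS table gives one alignment: 8 (A1,B1) → 14 (A2,B4) → 5 (A5,B8) → 12 (A6,B10).
So the longest common subsequence has length 4.

4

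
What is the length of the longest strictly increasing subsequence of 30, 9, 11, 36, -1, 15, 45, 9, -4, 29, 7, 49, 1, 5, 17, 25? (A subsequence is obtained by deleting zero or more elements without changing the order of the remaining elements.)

5

Scanning left to right, the best length ending at each element is: 30→1, 9→1, 11→2, 36→3, -1→1, 15→3, 45→4, 9→2, -4→1, 29→4, 7→2, 49→5, 1→2, 5→3, 17→4, 25→5.
So the longest increasing subsequence has length 5, e.g. 9, 11, 36, 45, 49.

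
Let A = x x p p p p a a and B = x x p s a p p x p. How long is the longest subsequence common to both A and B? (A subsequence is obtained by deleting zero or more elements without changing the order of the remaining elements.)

A longest common subsequence is xxpppp (length 6); the LCS DP confirms no longer common subsequence exists.

6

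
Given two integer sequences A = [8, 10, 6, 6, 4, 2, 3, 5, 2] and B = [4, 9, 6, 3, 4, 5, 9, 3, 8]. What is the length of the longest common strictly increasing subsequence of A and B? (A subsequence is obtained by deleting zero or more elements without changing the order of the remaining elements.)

2

A longest common strictly increasing subsequence is 4, 5 (length 2); it appears in order in both A and B, and no longer such subsequence exists.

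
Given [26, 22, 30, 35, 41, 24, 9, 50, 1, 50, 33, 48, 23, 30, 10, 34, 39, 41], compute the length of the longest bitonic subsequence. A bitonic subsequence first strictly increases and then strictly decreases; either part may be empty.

8

Let inc[i] be the LIS ending at i and dec[i] the longest strictly decreasing subsequence starting at i. inc = [1, 1, 2, 3, 4, 2, 1, 5, 1, 5, 3, 5, 2, 3, 2, 4, 5, 6], dec = [4, 3, 4, 4, 4, 3, 2, 4, 1, 4, 3, 3, 2, 2, 1, 1, 1, 1].
max_i inc[i]+dec[i]−1 = 8, with one witness 26, 30, 35, 41, 50, 48, 30, 10.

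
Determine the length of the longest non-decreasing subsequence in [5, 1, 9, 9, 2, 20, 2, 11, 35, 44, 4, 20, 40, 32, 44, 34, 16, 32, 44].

Let dp[i] be the longest non-decreasing subsequence ending at position i. Then dp = [1, 1, 2, 3, 2, 4, 3, 4, 5, 6, 4, 5, 6, 6, 7, 7, 5, 7, 8].
The maximum is 8; one witness is 5, 9, 9, 20, 35, 44, 44, 44 at positions 1,3,4,6,9,10,15,19.

8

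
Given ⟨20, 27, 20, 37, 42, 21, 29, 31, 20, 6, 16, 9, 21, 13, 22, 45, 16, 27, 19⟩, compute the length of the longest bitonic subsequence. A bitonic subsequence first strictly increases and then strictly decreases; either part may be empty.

8

Let inc[i] be the LIS ending at i and dec[i] the longest strictly decreasing subsequence starting at i. inc = [1, 2, 1, 3, 4, 2, 3, 4, 1, 1, 2, 2, 3, 3, 4, 5, 4, 5, 5], dec = [3, 5, 3, 5, 5, 4, 4, 4, 3, 1, 2, 1, 2, 1, 2, 3, 1, 2, 1].
max_i inc[i]+dec[i]−1 = 8, with one witness 20, 27, 37, 42, 31, 20, 16, 13.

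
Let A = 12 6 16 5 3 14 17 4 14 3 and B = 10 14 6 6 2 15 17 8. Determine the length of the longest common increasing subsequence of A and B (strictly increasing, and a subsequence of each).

2

A longest common strictly increasing subsequence is 14, 17 (length 2); it appears in order in both A and B, and no longer such subsequence exists.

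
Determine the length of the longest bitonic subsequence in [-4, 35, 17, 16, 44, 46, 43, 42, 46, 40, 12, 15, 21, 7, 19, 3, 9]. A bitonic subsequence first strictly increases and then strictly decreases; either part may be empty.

10

Let inc[i] be the LIS ending at i and dec[i] the longest strictly decreasing subsequence starting at i. inc = [1, 2, 2, 2, 3, 4, 3, 3, 4, 3, 2, 3, 4, 2, 4, 2, 3], dec = [1, 6, 5, 4, 7, 7, 6, 5, 5, 4, 3, 3, 3, 2, 2, 1, 1].
max_i inc[i]+dec[i]−1 = 10, with one witness -4, 35, 44, 46, 43, 42, 40, 21, 19, 9.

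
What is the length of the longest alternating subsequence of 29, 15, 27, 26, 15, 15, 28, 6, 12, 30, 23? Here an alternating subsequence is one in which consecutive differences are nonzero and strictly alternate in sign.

Track the best alternating length ending on an up-step vs a down-step at each position: up/down = 1/1, 1/2, 3/2, 3/4, 1/4, 1/4, 5/2, 1/6, 7/6, 7/1, 7/8.
The maximum over both is 8; one such subsequence is 29, 15, 27, 26, 28, 6, 30, 23.

8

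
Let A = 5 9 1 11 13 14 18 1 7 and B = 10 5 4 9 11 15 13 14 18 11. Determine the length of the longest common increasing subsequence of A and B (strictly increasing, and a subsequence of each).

6

For each value that appears in both, track the longest common increasing run ending there.
The best achievable length is 6; one witness is 5, 9, 11, 13, 14, 18 (A-positions 1,2,4,5,6,7, B-positions 2,4,5,7,8,9).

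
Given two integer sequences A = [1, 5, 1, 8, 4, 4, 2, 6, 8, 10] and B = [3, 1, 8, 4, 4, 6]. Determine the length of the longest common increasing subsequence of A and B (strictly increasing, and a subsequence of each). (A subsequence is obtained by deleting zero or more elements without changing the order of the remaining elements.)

A longest common strictly increasing subsequence is 1, 4, 6 (length 3); it appears in order in both A and B, and no longer such subsequence exists.

3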